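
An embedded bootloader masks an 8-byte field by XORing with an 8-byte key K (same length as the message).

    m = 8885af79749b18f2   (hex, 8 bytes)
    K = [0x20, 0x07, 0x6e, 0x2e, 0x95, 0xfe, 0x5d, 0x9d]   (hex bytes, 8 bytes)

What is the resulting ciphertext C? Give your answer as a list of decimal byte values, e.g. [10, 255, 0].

[168, 130, 193, 87, 225, 101, 69, 111]

XOR is its own inverse, so applying the key byte-wise gives the result directly.
88 xor 20 = a8
85 xor 07 = 82
af xor 6e = c1
79 xor 2e = 57
74 xor 95 = e1
9b xor fe = 65
18 xor 5d = 45
f2 xor 9d = 6f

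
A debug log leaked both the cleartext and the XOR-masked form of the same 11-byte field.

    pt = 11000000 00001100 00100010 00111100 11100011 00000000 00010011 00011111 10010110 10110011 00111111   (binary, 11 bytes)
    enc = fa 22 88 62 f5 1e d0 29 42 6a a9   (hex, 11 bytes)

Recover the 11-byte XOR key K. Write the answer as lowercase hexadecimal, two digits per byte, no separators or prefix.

3a2eaa5e161ec336d4d996

Since enc = pt ⊕ K, XORing both sides with pt gives K = pt ⊕ enc.
byte 0: 11000000 ^ 11111010 = 00111010
byte 1: 00001100 ^ 00100010 = 00101110
byte 2: 00100010 ^ 10001000 = 10101010
byte 3: 00111100 ^ 01100010 = 01011110
byte 4: 11100011 ^ 11110101 = 00010110
byte 5: 00000000 ^ 00011110 = 00011110
byte 6: 00010011 ^ 11010000 = 11000011
byte 7: 00011111 ^ 00101001 = 00110110
byte 8: 10010110 ^ 01000010 = 11010100
byte 9: 10110011 ^ 01101010 = 11011001
byte 10: 00111111 ^ 10101001 = 10010110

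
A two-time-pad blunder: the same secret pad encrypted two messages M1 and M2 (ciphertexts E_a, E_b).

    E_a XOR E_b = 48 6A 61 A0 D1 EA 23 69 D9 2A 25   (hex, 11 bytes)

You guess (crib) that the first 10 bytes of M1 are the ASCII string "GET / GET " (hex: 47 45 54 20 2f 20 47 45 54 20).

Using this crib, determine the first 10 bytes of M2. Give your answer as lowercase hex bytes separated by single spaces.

0f 2f 35 80 fe ca 64 2c 8d 0a

Since E_a ⊕ E_b = M1 ⊕ M2, XORing with the guessed M1 bytes yields the corresponding M2 bytes: M2 = (E_a ⊕ E_b) ⊕ M1.
byte 0: 48 xor 47 = 0f
byte 1: 6a xor 45 = 2f
byte 2: 61 xor 54 = 35
byte 3: a0 xor 20 = 80
byte 4: d1 xor 2f = fe
byte 5: ea xor 20 = ca
byte 6: 23 xor 47 = 64
byte 7: 69 xor 45 = 2c
byte 8: d9 xor 54 = 8d
byte 9: 2a xor 20 = 0a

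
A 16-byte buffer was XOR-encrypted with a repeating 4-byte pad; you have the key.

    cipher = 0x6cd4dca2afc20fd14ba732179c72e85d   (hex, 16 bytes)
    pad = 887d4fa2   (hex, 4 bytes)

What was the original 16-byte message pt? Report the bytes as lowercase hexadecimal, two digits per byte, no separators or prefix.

The 4-byte key repeats, so the effective keystream is 88 7d 4f a2 88 7d 4f a2 88 7d 4f a2 88 7d 4f a2.
byte 0: 6c ⊕ 88 = e4
byte 1: d4 ⊕ 7d = a9
byte 2: dc ⊕ 4f = 93
byte 3: a2 ⊕ a2 = 00
byte 4: af ⊕ 88 = 27
byte 5: c2 ⊕ 7d = bf
byte 6: 0f ⊕ 4f = 40
byte 7: d1 ⊕ a2 = 73
byte 8: 4b ⊕ 88 = c3
byte 9: a7 ⊕ 7d = da
byte 10: 32 ⊕ 4f = 7d
byte 11: 17 ⊕ a2 = b5
byte 12: 9c ⊕ 88 = 14
byte 13: 72 ⊕ 7d = 0f
byte 14: e8 ⊕ 4f = a7
byte 15: 5d ⊕ a2 = ff

e4a9930027bf4073c3da7db5140fa7ff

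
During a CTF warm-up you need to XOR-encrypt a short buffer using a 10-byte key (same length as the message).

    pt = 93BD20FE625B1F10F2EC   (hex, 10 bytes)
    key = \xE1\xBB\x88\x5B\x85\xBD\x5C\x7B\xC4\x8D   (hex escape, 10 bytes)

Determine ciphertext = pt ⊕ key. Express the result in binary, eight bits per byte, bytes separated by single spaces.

147 ⊕ 225 = 114
189 ⊕ 187 =   6
 32 ⊕ 136 = 168
254 ⊕  91 = 165
 98 ⊕ 133 = 231
 91 ⊕ 189 = 230
 31 ⊕  92 =  67
 16 ⊕ 123 = 107
242 ⊕ 196 =  54
236 ⊕ 141 =  97

01110010 00000110 10101000 10100101 11100111 11100110 01000011 01101011 00110110 01100001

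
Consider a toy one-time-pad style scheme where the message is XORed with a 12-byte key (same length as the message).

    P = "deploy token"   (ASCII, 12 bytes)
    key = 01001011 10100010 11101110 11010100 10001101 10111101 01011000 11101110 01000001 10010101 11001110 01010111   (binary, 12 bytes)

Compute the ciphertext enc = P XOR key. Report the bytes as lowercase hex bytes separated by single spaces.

XOR is its own inverse, so applying the key byte-wise gives the result directly.
01100100 ^ 01001011 = 00101111
01100101 ^ 10100010 = 11000111
01110000 ^ 11101110 = 10011110
01101100 ^ 11010100 = 10111000
01101111 ^ 10001101 = 11100010
01111001 ^ 10111101 = 11000100
00100000 ^ 01011000 = 01111000
01110100 ^ 11101110 = 10011010
01101111 ^ 01000001 = 00101110
01101011 ^ 10010101 = 11111110
01100101 ^ 11001110 = 10101011
01101110 ^ 01010111 = 00111001

2f c7 9e b8 e2 c4 78 9a 2e fe ab 39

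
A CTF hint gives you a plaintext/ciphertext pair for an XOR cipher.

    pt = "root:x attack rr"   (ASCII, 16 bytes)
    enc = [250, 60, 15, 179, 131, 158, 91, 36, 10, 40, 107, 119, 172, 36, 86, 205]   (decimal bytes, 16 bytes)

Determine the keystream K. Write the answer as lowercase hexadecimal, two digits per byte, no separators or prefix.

Since enc = pt ⊕ K, XORing both sides with pt gives K = pt ⊕ enc.
byte 0: 01110010 xor 11111010 = 10001000
byte 1: 01101111 xor 00111100 = 01010011
byte 2: 01101111 xor 00001111 = 01100000
byte 3: 01110100 xor 10110011 = 11000111
byte 4: 00111010 xor 10000011 = 10111001
byte 5: 01111000 xor 10011110 = 11100110
byte 6: 00100000 xor 01011011 = 01111011
byte 7: 01100001 xor 00100100 = 01000101
byte 8: 01110100 xor 00001010 = 01111110
byte 9: 01110100 xor 00101000 = 01011100
byte 10: 01100001 xor 01101011 = 00001010
byte 11: 01100011 xor 01110111 = 00010100
byte 12: 01101011 xor 10101100 = 11000111
byte 13: 00100000 xor 00100100 = 00000100
byte 14: 01110010 xor 01010110 = 00100100
byte 15: 01110010 xor 11001101 = 10111111

885360c7b9e67b457e5c0a14c70424bf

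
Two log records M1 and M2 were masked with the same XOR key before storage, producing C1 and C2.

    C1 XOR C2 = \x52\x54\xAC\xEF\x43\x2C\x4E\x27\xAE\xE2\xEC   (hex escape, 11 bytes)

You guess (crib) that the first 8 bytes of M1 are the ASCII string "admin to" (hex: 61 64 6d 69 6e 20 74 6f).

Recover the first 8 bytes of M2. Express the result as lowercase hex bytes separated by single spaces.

Since C1 ⊕ C2 = M1 ⊕ M2, XORing with the guessed M1 bytes yields the corresponding M2 bytes: M2 = (C1 ⊕ C2) ⊕ M1.
52 XOR 61 = 33
54 XOR 64 = 30
ac XOR 6d = c1
ef XOR 69 = 86
43 XOR 6e = 2d
2c XOR 20 = 0c
4e XOR 74 = 3a
27 XOR 6f = 48

33 30 c1 86 2d 0c 3a 48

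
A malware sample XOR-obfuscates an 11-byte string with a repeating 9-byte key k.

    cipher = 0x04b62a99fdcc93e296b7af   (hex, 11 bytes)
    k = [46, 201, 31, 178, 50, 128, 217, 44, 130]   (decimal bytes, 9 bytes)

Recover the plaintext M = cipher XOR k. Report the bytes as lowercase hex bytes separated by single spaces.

2a 7f 35 2b cf 4c 4a ce 14 99 66

The 9-byte key repeats, so the effective keystream is 2e c9 1f b2 32 80 d9 2c 82 2e c9.
byte 0:   4 XOR  46 =  42
byte 1: 182 XOR 201 = 127
byte 2:  42 XOR  31 =  53
byte 3: 153 XOR 178 =  43
byte 4: 253 XOR  50 = 207
byte 5: 204 XOR 128 =  76
byte 6: 147 XOR 217 =  74
byte 7: 226 XOR  44 = 206
byte 8: 150 XOR 130 =  20
byte 9: 183 XOR  46 = 153
byte 10: 175 XOR 201 = 102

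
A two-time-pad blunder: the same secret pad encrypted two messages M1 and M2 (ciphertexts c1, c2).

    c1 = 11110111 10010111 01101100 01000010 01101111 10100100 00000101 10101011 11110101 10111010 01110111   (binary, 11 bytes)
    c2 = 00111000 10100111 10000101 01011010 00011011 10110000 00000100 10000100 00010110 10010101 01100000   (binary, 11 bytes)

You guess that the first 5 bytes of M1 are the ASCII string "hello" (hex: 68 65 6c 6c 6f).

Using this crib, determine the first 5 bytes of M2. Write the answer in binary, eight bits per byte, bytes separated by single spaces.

First, c1 ⊕ c2 = (M1 ⊕ K) ⊕ (M2 ⊕ K) = M1 ⊕ M2, so the key drops out. Then M2 = (M1 ⊕ M2) ⊕ M1 over the first 5 bytes.
byte 0: (f7 XOR 38) XOR 68 = cf XOR 68 = a7
byte 1: (97 XOR a7) XOR 65 = 30 XOR 65 = 55
byte 2: (6c XOR 85) XOR 6c = e9 XOR 6c = 85
byte 3: (42 XOR 5a) XOR 6c = 18 XOR 6c = 74
byte 4: (6f XOR 1b) XOR 6f = 74 XOR 6f = 1b

10100111 01010101 10000101 01110100 00011011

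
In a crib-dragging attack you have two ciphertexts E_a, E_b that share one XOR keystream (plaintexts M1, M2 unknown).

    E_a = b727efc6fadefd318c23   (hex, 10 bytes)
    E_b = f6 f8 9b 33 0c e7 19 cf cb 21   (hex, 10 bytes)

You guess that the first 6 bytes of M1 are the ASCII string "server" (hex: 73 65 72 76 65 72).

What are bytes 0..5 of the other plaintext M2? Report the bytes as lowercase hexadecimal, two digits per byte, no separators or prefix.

32ba0683934b

First, E_a ⊕ E_b = (M1 ⊕ K) ⊕ (M2 ⊕ K) = M1 ⊕ M2, so the key drops out. Then M2 = (M1 ⊕ M2) ⊕ M1 over the first 6 bytes.
byte 0: (b7 XOR f6) XOR 73 = 41 XOR 73 = 32
byte 1: (27 XOR f8) XOR 65 = df XOR 65 = ba
byte 2: (ef XOR 9b) XOR 72 = 74 XOR 72 = 06
byte 3: (c6 XOR 33) XOR 76 = f5 XOR 76 = 83
byte 4: (fa XOR 0c) XOR 65 = f6 XOR 65 = 93
byte 5: (de XOR e7) XOR 72 = 39 XOR 72 = 4b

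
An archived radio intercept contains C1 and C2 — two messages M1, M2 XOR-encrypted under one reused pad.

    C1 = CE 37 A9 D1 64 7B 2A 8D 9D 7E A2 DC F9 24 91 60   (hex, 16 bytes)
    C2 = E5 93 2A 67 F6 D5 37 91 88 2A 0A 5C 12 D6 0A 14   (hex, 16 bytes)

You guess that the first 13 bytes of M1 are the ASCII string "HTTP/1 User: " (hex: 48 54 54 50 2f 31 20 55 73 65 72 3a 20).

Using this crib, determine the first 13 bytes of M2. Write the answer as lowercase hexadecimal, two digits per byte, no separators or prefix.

First, C1 ⊕ C2 = (M1 ⊕ K) ⊕ (M2 ⊕ K) = M1 ⊕ M2, so the key drops out. Then M2 = (M1 ⊕ M2) ⊕ M1 over the first 13 bytes.
byte 0: (ce xor e5) xor 48 = 2b xor 48 = 63
byte 1: (37 xor 93) xor 54 = a4 xor 54 = f0
byte 2: (a9 xor 2a) xor 54 = 83 xor 54 = d7
byte 3: (d1 xor 67) xor 50 = b6 xor 50 = e6
byte 4: (64 xor f6) xor 2f = 92 xor 2f = bd
byte 5: (7b xor d5) xor 31 = ae xor 31 = 9f
byte 6: (2a xor 37) xor 20 = 1d xor 20 = 3d
byte 7: (8d xor 91) xor 55 = 1c xor 55 = 49
byte 8: (9d xor 88) xor 73 = 15 xor 73 = 66
byte 9: (7e xor 2a) xor 65 = 54 xor 65 = 31
byte 10: (a2 xor 0a) xor 72 = a8 xor 72 = da
byte 11: (dc xor 5c) xor 3a = 80 xor 3a = ba
byte 12: (f9 xor 12) xor 20 = eb xor 20 = cb

63f0d7e6bd9f3d496631dabacb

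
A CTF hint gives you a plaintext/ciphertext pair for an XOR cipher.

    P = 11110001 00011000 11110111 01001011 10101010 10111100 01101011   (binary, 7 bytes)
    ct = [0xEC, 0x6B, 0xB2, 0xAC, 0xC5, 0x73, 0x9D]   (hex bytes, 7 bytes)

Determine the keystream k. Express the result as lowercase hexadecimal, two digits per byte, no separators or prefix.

Since ct = P ⊕ k, XORing both sides with P gives k = P ⊕ ct.
byte 0: 11110001 ^ 11101100 = 00011101
byte 1: 00011000 ^ 01101011 = 01110011
byte 2: 11110111 ^ 10110010 = 01000101
byte 3: 01001011 ^ 10101100 = 11100111
byte 4: 10101010 ^ 11000101 = 01101111
byte 5: 10111100 ^ 01110011 = 11001111
byte 6: 01101011 ^ 10011101 = 11110110

1d7345e76fcff6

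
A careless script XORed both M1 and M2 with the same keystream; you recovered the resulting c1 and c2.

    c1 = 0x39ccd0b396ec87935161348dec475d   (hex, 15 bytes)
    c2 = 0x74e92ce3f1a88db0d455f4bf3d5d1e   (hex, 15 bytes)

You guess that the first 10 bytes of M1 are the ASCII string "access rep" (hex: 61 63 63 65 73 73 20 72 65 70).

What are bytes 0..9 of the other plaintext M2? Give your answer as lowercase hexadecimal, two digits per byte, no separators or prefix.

First, c1 ⊕ c2 = (M1 ⊕ K) ⊕ (M2 ⊕ K) = M1 ⊕ M2, so the key drops out. Then M2 = (M1 ⊕ M2) ⊕ M1 over the first 10 bytes.
byte 0: (39 xor 74) xor 61 = 4d xor 61 = 2c
byte 1: (cc xor e9) xor 63 = 25 xor 63 = 46
byte 2: (d0 xor 2c) xor 63 = fc xor 63 = 9f
byte 3: (b3 xor e3) xor 65 = 50 xor 65 = 35
byte 4: (96 xor f1) xor 73 = 67 xor 73 = 14
byte 5: (ec xor a8) xor 73 = 44 xor 73 = 37
byte 6: (87 xor 8d) xor 20 = 0a xor 20 = 2a
byte 7: (93 xor b0) xor 72 = 23 xor 72 = 51
byte 8: (51 xor d4) xor 65 = 85 xor 65 = e0
byte 9: (61 xor 55) xor 70 = 34 xor 70 = 44

2c469f3514372a51e044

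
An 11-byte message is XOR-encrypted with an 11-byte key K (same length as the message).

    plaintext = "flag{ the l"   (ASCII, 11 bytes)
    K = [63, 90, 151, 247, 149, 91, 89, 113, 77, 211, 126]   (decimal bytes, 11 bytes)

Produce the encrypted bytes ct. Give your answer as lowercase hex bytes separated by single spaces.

59 36 f6 90 ee 7b 2d 19 28 f3 12

XOR is its own inverse, so applying the key byte-wise gives the result directly.
byte 0: 01100110 ^ 00111111 = 01011001
byte 1: 01101100 ^ 01011010 = 00110110
byte 2: 01100001 ^ 10010111 = 11110110
byte 3: 01100111 ^ 11110111 = 10010000
byte 4: 01111011 ^ 10010101 = 11101110
byte 5: 00100000 ^ 01011011 = 01111011
byte 6: 01110100 ^ 01011001 = 00101101
byte 7: 01101000 ^ 01110001 = 00011001
byte 8: 01100101 ^ 01001101 = 00101000
byte 9: 00100000 ^ 11010011 = 11110011
byte 10: 01101100 ^ 01111110 = 00010010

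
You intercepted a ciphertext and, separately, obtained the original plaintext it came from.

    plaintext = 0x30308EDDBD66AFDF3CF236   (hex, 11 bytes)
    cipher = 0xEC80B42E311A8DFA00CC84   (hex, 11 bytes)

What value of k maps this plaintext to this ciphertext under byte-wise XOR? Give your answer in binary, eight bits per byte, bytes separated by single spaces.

11011100 10110000 00111010 11110011 10001100 01111100 00100010 00100101 00111100 00111110 10110010

Since cipher = plaintext ⊕ k, XORing both sides with plaintext gives k = plaintext ⊕ cipher.
00110000 XOR 11101100 = 11011100
00110000 XOR 10000000 = 10110000
10001110 XOR 10110100 = 00111010
11011101 XOR 00101110 = 11110011
10111101 XOR 00110001 = 10001100
01100110 XOR 00011010 = 01111100
10101111 XOR 10001101 = 00100010
11011111 XOR 11111010 = 00100101
00111100 XOR 00000000 = 00111100
11110010 XOR 11001100 = 00111110
00110110 XOR 10000100 = 10110010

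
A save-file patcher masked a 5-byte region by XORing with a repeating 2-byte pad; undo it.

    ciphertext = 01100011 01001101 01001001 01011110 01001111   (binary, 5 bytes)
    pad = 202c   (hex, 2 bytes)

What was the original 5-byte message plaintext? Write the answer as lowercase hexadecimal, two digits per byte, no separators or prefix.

436169726f

The 2-byte key repeats, so the effective keystream is 20 2c 20 2c 20.
byte 0:  99 ^  32 =  67
byte 1:  77 ^  44 =  97
byte 2:  73 ^  32 = 105
byte 3:  94 ^  44 = 114
byte 4:  79 ^  32 = 111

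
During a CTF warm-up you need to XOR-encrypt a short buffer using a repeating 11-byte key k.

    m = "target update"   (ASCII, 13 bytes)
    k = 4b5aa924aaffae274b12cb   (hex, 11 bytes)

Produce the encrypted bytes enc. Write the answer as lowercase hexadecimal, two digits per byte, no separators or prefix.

3f3bdb43cf8b8e523b76aa3f3f

The 11-byte key repeats, so the effective keystream is 4b 5a a9 24 aa ff ae 27 4b 12 cb 4b 5a.
byte 0: 74 xor 4b = 3f
byte 1: 61 xor 5a = 3b
byte 2: 72 xor a9 = db
byte 3: 67 xor 24 = 43
byte 4: 65 xor aa = cf
byte 5: 74 xor ff = 8b
byte 6: 20 xor ae = 8e
byte 7: 75 xor 27 = 52
byte 8: 70 xor 4b = 3b
byte 9: 64 xor 12 = 76
byte 10: 61 xor cb = aa
byte 11: 74 xor 4b = 3f
byte 12: 65 xor 5a = 3f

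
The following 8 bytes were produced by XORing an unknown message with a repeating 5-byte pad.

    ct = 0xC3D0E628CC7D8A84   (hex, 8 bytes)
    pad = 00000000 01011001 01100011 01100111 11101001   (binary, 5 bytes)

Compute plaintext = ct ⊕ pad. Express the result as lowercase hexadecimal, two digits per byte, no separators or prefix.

c389854f257dd3e7

The 5-byte key repeats, so the effective keystream is 00 59 63 67 e9 00 59 63.
byte 0: c3 xor 00 = c3
byte 1: d0 xor 59 = 89
byte 2: e6 xor 63 = 85
byte 3: 28 xor 67 = 4f
byte 4: cc xor e9 = 25
byte 5: 7d xor 00 = 7d
byte 6: 8a xor 59 = d3
byte 7: 84 xor 63 = e7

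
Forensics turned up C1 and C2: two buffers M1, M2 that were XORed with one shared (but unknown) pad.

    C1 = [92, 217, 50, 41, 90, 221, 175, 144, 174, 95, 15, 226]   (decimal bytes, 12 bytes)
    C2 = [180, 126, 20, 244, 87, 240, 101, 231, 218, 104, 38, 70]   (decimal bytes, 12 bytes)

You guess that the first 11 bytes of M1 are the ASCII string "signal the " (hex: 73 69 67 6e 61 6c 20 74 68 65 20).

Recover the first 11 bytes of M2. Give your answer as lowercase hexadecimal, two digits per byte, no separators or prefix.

First, C1 ⊕ C2 = (M1 ⊕ K) ⊕ (M2 ⊕ K) = M1 ⊕ M2, so the key drops out. Then M2 = (M1 ⊕ M2) ⊕ M1 over the first 11 bytes.
byte 0: (5c XOR b4) XOR 73 = e8 XOR 73 = 9b
byte 1: (d9 XOR 7e) XOR 69 = a7 XOR 69 = ce
byte 2: (32 XOR 14) XOR 67 = 26 XOR 67 = 41
byte 3: (29 XOR f4) XOR 6e = dd XOR 6e = b3
byte 4: (5a XOR 57) XOR 61 = 0d XOR 61 = 6c
byte 5: (dd XOR f0) XOR 6c = 2d XOR 6c = 41
byte 6: (af XOR 65) XOR 20 = ca XOR 20 = ea
byte 7: (90 XOR e7) XOR 74 = 77 XOR 74 = 03
byte 8: (ae XOR da) XOR 68 = 74 XOR 68 = 1c
byte 9: (5f XOR 68) XOR 65 = 37 XOR 65 = 52
byte 10: (0f XOR 26) XOR 20 = 29 XOR 20 = 09

9bce41b36c41ea031c5209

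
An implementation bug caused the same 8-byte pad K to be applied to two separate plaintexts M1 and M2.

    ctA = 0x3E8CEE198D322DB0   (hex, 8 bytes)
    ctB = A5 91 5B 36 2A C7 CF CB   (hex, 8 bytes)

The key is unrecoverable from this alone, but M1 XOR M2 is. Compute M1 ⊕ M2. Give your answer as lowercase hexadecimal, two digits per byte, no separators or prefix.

ctA ⊕ ctB = (M1 ⊕ K) ⊕ (M2 ⊕ K) = M1 ⊕ M2 — the shared key cancels under XOR.
byte 0: 00111110 XOR 10100101 = 10011011
byte 1: 10001100 XOR 10010001 = 00011101
byte 2: 11101110 XOR 01011011 = 10110101
byte 3: 00011001 XOR 00110110 = 00101111
byte 4: 10001101 XOR 00101010 = 10100111
byte 5: 00110010 XOR 11000111 = 11110101
byte 6: 00101101 XOR 11001111 = 11100010
byte 7: 10110000 XOR 11001011 = 01111011

9b1db52fa7f5e27b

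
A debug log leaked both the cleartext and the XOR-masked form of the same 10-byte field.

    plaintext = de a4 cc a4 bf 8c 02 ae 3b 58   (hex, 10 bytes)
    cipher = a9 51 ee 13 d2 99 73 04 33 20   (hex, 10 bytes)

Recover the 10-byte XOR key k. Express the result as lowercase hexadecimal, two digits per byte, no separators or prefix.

77f522b76d1571aa0878

Since cipher = plaintext ⊕ k, XORing both sides with plaintext gives k = plaintext ⊕ cipher.
de XOR a9 = 77
a4 XOR 51 = f5
cc XOR ee = 22
a4 XOR 13 = b7
bf XOR d2 = 6d
8c XOR 99 = 15
02 XOR 73 = 71
ae XOR 04 = aa
3b XOR 33 = 08
58 XOR 20 = 78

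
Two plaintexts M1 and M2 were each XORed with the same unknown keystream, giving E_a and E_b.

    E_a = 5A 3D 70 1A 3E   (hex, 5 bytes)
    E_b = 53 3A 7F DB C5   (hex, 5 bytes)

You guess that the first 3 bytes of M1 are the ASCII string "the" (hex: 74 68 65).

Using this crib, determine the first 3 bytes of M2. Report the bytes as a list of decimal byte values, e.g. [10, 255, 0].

[125, 111, 106]

First, E_a ⊕ E_b = (M1 ⊕ K) ⊕ (M2 ⊕ K) = M1 ⊕ M2, so the key drops out. Then M2 = (M1 ⊕ M2) ⊕ M1 over the first 3 bytes.
byte 0: (5a XOR 53) XOR 74 = 09 XOR 74 = 7d
byte 1: (3d XOR 3a) XOR 68 = 07 XOR 68 = 6f
byte 2: (70 XOR 7f) XOR 65 = 0f XOR 65 = 6a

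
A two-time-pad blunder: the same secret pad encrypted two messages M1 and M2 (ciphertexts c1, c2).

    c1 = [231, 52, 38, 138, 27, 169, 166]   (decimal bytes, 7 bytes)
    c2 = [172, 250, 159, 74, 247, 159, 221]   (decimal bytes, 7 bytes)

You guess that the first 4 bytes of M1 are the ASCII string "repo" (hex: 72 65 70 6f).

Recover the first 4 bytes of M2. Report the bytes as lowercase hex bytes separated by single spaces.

First, c1 ⊕ c2 = (M1 ⊕ K) ⊕ (M2 ⊕ K) = M1 ⊕ M2, so the key drops out. Then M2 = (M1 ⊕ M2) ⊕ M1 over the first 4 bytes.
byte 0: (e7 xor ac) xor 72 = 4b xor 72 = 39
byte 1: (34 xor fa) xor 65 = ce xor 65 = ab
byte 2: (26 xor 9f) xor 70 = b9 xor 70 = c9
byte 3: (8a xor 4a) xor 6f = c0 xor 6f = af

39 ab c9 af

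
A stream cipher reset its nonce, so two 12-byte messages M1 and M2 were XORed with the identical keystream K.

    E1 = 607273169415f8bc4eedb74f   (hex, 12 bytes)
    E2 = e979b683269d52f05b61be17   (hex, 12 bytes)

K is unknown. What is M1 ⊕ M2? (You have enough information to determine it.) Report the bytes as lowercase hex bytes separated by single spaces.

89 0b c5 95 b2 88 aa 4c 15 8c 09 58

E1 ⊕ E2 = (M1 ⊕ K) ⊕ (M2 ⊕ K) = M1 ⊕ M2 — the shared key cancels under XOR.
60 ^ e9 = 89
72 ^ 79 = 0b
73 ^ b6 = c5
16 ^ 83 = 95
94 ^ 26 = b2
15 ^ 9d = 88
f8 ^ 52 = aa
bc ^ f0 = 4c
4e ^ 5b = 15
ed ^ 61 = 8c
b7 ^ be = 09
4f ^ 17 = 58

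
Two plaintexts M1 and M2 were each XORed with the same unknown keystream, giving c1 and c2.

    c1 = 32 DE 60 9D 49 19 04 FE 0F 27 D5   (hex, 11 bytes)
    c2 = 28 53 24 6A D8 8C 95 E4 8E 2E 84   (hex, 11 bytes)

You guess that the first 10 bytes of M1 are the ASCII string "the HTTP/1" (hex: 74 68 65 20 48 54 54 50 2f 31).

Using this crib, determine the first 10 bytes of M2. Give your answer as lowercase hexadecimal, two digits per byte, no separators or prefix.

6ee521d7d9c1c54aae38

First, c1 ⊕ c2 = (M1 ⊕ K) ⊕ (M2 ⊕ K) = M1 ⊕ M2, so the key drops out. Then M2 = (M1 ⊕ M2) ⊕ M1 over the first 10 bytes.
byte 0: (32 ^ 28) ^ 74 = 1a ^ 74 = 6e
byte 1: (de ^ 53) ^ 68 = 8d ^ 68 = e5
byte 2: (60 ^ 24) ^ 65 = 44 ^ 65 = 21
byte 3: (9d ^ 6a) ^ 20 = f7 ^ 20 = d7
byte 4: (49 ^ d8) ^ 48 = 91 ^ 48 = d9
byte 5: (19 ^ 8c) ^ 54 = 95 ^ 54 = c1
byte 6: (04 ^ 95) ^ 54 = 91 ^ 54 = c5
byte 7: (fe ^ e4) ^ 50 = 1a ^ 50 = 4a
byte 8: (0f ^ 8e) ^ 2f = 81 ^ 2f = ae
byte 9: (27 ^ 2e) ^ 31 = 09 ^ 31 = 38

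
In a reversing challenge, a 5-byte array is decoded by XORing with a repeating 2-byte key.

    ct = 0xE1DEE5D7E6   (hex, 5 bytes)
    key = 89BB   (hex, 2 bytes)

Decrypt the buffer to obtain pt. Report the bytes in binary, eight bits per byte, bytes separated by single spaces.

01101000 01100101 01101100 01101100 01101111

The 2-byte key repeats, so the effective keystream is 89 bb 89 bb 89.
byte 0: e1 xor 89 = 68
byte 1: de xor bb = 65
byte 2: e5 xor 89 = 6c
byte 3: d7 xor bb = 6c
byte 4: e6 xor 89 = 6f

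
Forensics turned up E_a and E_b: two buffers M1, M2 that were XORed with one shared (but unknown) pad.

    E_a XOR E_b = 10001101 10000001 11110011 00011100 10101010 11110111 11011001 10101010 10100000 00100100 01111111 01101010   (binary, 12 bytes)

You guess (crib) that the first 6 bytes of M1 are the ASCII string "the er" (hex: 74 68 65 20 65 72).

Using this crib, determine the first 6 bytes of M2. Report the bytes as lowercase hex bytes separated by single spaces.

Since E_a ⊕ E_b = M1 ⊕ M2, XORing with the guessed M1 bytes yields the corresponding M2 bytes: M2 = (E_a ⊕ E_b) ⊕ M1.
8d ⊕ 74 = f9
81 ⊕ 68 = e9
f3 ⊕ 65 = 96
1c ⊕ 20 = 3c
aa ⊕ 65 = cf
f7 ⊕ 72 = 85

f9 e9 96 3c cf 85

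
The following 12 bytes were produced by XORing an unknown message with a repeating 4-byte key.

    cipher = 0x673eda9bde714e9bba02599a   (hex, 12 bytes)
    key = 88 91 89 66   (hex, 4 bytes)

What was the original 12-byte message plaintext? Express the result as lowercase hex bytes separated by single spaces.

ef af 53 fd 56 e0 c7 fd 32 93 d0 fc

The 4-byte key repeats, so the effective keystream is 88 91 89 66 88 91 89 66 88 91 89 66.
byte 0: 67 XOR 88 = ef
byte 1: 3e XOR 91 = af
byte 2: da XOR 89 = 53
byte 3: 9b XOR 66 = fd
byte 4: de XOR 88 = 56
byte 5: 71 XOR 91 = e0
byte 6: 4e XOR 89 = c7
byte 7: 9b XOR 66 = fd
byte 8: ba XOR 88 = 32
byte 9: 02 XOR 91 = 93
byte 10: 59 XOR 89 = d0
byte 11: 9a XOR 66 = fc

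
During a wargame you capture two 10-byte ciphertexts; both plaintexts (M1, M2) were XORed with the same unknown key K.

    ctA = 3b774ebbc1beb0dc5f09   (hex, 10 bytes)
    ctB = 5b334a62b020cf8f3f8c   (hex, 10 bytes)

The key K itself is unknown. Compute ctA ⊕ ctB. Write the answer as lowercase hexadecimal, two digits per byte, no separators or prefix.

ctA ⊕ ctB = (M1 ⊕ K) ⊕ (M2 ⊕ K) = M1 ⊕ M2 — the shared key cancels under XOR.
byte 0: 3b ⊕ 5b = 60
byte 1: 77 ⊕ 33 = 44
byte 2: 4e ⊕ 4a = 04
byte 3: bb ⊕ 62 = d9
byte 4: c1 ⊕ b0 = 71
byte 5: be ⊕ 20 = 9e
byte 6: b0 ⊕ cf = 7f
byte 7: dc ⊕ 8f = 53
byte 8: 5f ⊕ 3f = 60
byte 9: 09 ⊕ 8c = 85

604404d9719e7f536085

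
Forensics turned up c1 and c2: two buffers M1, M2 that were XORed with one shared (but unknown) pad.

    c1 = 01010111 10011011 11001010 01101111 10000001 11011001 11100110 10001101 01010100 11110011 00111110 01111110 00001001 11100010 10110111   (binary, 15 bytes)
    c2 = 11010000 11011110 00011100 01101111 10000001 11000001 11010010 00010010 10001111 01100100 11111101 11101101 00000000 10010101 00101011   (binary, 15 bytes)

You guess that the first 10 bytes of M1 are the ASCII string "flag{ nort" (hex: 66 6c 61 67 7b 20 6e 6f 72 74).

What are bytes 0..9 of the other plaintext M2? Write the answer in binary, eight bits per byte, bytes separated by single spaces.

First, c1 ⊕ c2 = (M1 ⊕ K) ⊕ (M2 ⊕ K) = M1 ⊕ M2, so the key drops out. Then M2 = (M1 ⊕ M2) ⊕ M1 over the first 10 bytes.
byte 0: (57 XOR d0) XOR 66 = 87 XOR 66 = e1
byte 1: (9b XOR de) XOR 6c = 45 XOR 6c = 29
byte 2: (ca XOR 1c) XOR 61 = d6 XOR 61 = b7
byte 3: (6f XOR 6f) XOR 67 = 00 XOR 67 = 67
byte 4: (81 XOR 81) XOR 7b = 00 XOR 7b = 7b
byte 5: (d9 XOR c1) XOR 20 = 18 XOR 20 = 38
byte 6: (e6 XOR d2) XOR 6e = 34 XOR 6e = 5a
byte 7: (8d XOR 12) XOR 6f = 9f XOR 6f = f0
byte 8: (54 XOR 8f) XOR 72 = db XOR 72 = a9
byte 9: (f3 XOR 64) XOR 74 = 97 XOR 74 = e3

11100001 00101001 10110111 01100111 01111011 00111000 01011010 11110000 10101001 11100011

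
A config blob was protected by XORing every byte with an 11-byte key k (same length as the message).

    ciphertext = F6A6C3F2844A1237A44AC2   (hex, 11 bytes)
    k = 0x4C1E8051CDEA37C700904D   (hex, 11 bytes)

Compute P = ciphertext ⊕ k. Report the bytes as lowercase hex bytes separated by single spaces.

byte 0: 11110110 ^ 01001100 = 10111010
byte 1: 10100110 ^ 00011110 = 10111000
byte 2: 11000011 ^ 10000000 = 01000011
byte 3: 11110010 ^ 01010001 = 10100011
byte 4: 10000100 ^ 11001101 = 01001001
byte 5: 01001010 ^ 11101010 = 10100000
byte 6: 00010010 ^ 00110111 = 00100101
byte 7: 00110111 ^ 11000111 = 11110000
byte 8: 10100100 ^ 00000000 = 10100100
byte 9: 01001010 ^ 10010000 = 11011010
byte 10: 11000010 ^ 01001101 = 10001111

ba b8 43 a3 49 a0 25 f0 a4 da 8f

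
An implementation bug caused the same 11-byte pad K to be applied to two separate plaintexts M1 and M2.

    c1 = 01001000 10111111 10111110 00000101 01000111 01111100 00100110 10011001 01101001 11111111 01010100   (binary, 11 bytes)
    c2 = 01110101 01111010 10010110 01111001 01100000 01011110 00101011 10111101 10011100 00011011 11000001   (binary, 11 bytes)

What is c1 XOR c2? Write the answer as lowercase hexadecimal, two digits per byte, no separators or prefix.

c1 ⊕ c2 = (M1 ⊕ K) ⊕ (M2 ⊕ K) = M1 ⊕ M2 — the shared key cancels under XOR.
byte 0: 48 ⊕ 75 = 3d
byte 1: bf ⊕ 7a = c5
byte 2: be ⊕ 96 = 28
byte 3: 05 ⊕ 79 = 7c
byte 4: 47 ⊕ 60 = 27
byte 5: 7c ⊕ 5e = 22
byte 6: 26 ⊕ 2b = 0d
byte 7: 99 ⊕ bd = 24
byte 8: 69 ⊕ 9c = f5
byte 9: ff ⊕ 1b = e4
byte 10: 54 ⊕ c1 = 95

3dc5287c27220d24f5e495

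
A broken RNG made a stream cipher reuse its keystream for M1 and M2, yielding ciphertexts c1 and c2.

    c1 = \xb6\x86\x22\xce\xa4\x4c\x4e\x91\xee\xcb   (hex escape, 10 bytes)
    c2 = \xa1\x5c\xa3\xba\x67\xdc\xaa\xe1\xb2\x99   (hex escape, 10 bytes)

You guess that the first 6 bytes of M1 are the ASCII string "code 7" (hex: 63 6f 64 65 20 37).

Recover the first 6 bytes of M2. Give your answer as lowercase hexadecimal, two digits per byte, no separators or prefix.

74b5e511e3a7

First, c1 ⊕ c2 = (M1 ⊕ K) ⊕ (M2 ⊕ K) = M1 ⊕ M2, so the key drops out. Then M2 = (M1 ⊕ M2) ⊕ M1 over the first 6 bytes.
byte 0: (b6 ^ a1) ^ 63 = 17 ^ 63 = 74
byte 1: (86 ^ 5c) ^ 6f = da ^ 6f = b5
byte 2: (22 ^ a3) ^ 64 = 81 ^ 64 = e5
byte 3: (ce ^ ba) ^ 65 = 74 ^ 65 = 11
byte 4: (a4 ^ 67) ^ 20 = c3 ^ 20 = e3
byte 5: (4c ^ dc) ^ 37 = 90 ^ 37 = a7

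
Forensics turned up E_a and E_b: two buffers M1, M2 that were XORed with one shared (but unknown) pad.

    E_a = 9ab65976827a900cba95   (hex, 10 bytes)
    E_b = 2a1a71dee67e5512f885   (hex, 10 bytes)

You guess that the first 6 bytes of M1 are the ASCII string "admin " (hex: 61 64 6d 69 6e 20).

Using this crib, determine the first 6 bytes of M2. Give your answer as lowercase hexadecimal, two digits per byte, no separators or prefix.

d1c845c10a24

First, E_a ⊕ E_b = (M1 ⊕ K) ⊕ (M2 ⊕ K) = M1 ⊕ M2, so the key drops out. Then M2 = (M1 ⊕ M2) ⊕ M1 over the first 6 bytes.
byte 0: (9a XOR 2a) XOR 61 = b0 XOR 61 = d1
byte 1: (b6 XOR 1a) XOR 64 = ac XOR 64 = c8
byte 2: (59 XOR 71) XOR 6d = 28 XOR 6d = 45
byte 3: (76 XOR de) XOR 69 = a8 XOR 69 = c1
byte 4: (82 XOR e6) XOR 6e = 64 XOR 6e = 0a
byte 5: (7a XOR 7e) XOR 20 = 04 XOR 20 = 24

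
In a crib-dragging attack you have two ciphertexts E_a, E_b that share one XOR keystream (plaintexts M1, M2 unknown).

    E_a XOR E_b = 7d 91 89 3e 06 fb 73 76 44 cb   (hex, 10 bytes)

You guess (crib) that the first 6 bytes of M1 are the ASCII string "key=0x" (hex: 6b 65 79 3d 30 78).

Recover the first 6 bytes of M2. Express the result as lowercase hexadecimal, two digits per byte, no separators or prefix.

16f4f0033683

Since E_a ⊕ E_b = M1 ⊕ M2, XORing with the guessed M1 bytes yields the corresponding M2 bytes: M2 = (E_a ⊕ E_b) ⊕ M1.
7d xor 6b = 16
91 xor 65 = f4
89 xor 79 = f0
3e xor 3d = 03
06 xor 30 = 36
fb xor 78 = 83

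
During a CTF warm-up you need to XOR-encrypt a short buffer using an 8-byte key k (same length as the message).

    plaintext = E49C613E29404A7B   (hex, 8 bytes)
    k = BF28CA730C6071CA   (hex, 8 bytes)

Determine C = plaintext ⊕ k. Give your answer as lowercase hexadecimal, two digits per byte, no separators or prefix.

XOR is its own inverse, so applying the key byte-wise gives the result directly.
e4 xor bf = 5b
9c xor 28 = b4
61 xor ca = ab
3e xor 73 = 4d
29 xor 0c = 25
40 xor 60 = 20
4a xor 71 = 3b
7b xor ca = b1

5bb4ab4d25203bb1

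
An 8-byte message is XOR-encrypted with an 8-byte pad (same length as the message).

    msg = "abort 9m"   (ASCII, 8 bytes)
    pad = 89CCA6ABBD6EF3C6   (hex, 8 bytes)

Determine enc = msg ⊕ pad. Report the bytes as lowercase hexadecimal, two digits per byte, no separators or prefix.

e8aec9d9c94ecaab

XOR is its own inverse, so applying the key byte-wise gives the result directly.
61 ⊕ 89 = e8
62 ⊕ cc = ae
6f ⊕ a6 = c9
72 ⊕ ab = d9
74 ⊕ bd = c9
20 ⊕ 6e = 4e
39 ⊕ f3 = ca
6d ⊕ c6 = ab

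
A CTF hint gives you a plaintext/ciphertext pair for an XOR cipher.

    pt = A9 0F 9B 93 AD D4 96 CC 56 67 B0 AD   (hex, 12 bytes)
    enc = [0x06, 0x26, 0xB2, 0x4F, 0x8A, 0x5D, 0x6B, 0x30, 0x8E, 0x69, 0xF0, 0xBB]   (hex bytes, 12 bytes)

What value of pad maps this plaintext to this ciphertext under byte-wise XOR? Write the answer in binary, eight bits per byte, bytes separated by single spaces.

Since enc = pt ⊕ pad, XORing both sides with pt gives pad = pt ⊕ enc.
a9 xor 06 = af
0f xor 26 = 29
9b xor b2 = 29
93 xor 4f = dc
ad xor 8a = 27
d4 xor 5d = 89
96 xor 6b = fd
cc xor 30 = fc
56 xor 8e = d8
67 xor 69 = 0e
b0 xor f0 = 40
ad xor bb = 16

10101111 00101001 00101001 11011100 00100111 10001001 11111101 11111100 11011000 00001110 01000000 00010110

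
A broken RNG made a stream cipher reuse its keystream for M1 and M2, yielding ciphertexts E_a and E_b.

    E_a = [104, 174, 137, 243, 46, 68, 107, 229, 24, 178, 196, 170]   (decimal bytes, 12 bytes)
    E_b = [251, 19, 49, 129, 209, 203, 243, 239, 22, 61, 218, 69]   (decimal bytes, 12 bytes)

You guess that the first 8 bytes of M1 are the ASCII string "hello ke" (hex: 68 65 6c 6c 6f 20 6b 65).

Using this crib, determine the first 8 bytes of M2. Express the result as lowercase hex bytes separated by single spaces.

fb d8 d4 1e 90 af f3 6f

First, E_a ⊕ E_b = (M1 ⊕ K) ⊕ (M2 ⊕ K) = M1 ⊕ M2, so the key drops out. Then M2 = (M1 ⊕ M2) ⊕ M1 over the first 8 bytes.
byte 0: (68 xor fb) xor 68 = 93 xor 68 = fb
byte 1: (ae xor 13) xor 65 = bd xor 65 = d8
byte 2: (89 xor 31) xor 6c = b8 xor 6c = d4
byte 3: (f3 xor 81) xor 6c = 72 xor 6c = 1e
byte 4: (2e xor d1) xor 6f = ff xor 6f = 90
byte 5: (44 xor cb) xor 20 = 8f xor 20 = af
byte 6: (6b xor f3) xor 6b = 98 xor 6b = f3
byte 7: (e5 xor ef) xor 65 = 0a xor 65 = 6f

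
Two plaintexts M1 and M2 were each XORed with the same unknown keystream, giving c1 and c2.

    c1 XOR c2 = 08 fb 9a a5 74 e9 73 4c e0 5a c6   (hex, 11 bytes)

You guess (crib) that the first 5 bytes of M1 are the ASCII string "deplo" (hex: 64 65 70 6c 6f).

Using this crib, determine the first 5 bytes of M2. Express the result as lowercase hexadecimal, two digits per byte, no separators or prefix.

6c9eeac91b

Since c1 ⊕ c2 = M1 ⊕ M2, XORing with the guessed M1 bytes yields the corresponding M2 bytes: M2 = (c1 ⊕ c2) ⊕ M1.
08 ^ 64 = 6c
fb ^ 65 = 9e
9a ^ 70 = ea
a5 ^ 6c = c9
74 ^ 6f = 1b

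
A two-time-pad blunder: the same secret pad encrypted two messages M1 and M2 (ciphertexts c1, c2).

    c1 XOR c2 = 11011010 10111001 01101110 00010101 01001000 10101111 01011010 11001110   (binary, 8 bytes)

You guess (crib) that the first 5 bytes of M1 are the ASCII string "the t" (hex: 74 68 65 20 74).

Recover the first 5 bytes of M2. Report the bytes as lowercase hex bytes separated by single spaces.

ae d1 0b 35 3c

Since c1 ⊕ c2 = M1 ⊕ M2, XORing with the guessed M1 bytes yields the corresponding M2 bytes: M2 = (c1 ⊕ c2) ⊕ M1.
byte 0: 218 XOR 116 = 174
byte 1: 185 XOR 104 = 209
byte 2: 110 XOR 101 =  11
byte 3:  21 XOR  32 =  53
byte 4:  72 XOR 116 =  60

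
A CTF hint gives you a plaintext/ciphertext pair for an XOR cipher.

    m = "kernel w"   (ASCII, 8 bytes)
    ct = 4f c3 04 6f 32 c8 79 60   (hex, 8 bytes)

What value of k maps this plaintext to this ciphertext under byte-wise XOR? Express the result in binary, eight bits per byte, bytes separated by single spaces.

00100100 10100110 01110110 00000001 01010111 10100100 01011001 00010111

Since ct = m ⊕ k, XORing both sides with m gives k = m ⊕ ct.
6b ^ 4f = 24
65 ^ c3 = a6
72 ^ 04 = 76
6e ^ 6f = 01
65 ^ 32 = 57
6c ^ c8 = a4
20 ^ 79 = 59
77 ^ 60 = 17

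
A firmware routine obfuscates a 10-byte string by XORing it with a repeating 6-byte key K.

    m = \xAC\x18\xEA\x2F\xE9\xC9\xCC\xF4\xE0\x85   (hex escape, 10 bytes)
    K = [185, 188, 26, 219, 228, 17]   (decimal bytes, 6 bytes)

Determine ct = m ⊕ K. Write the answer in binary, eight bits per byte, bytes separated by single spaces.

00010101 10100100 11110000 11110100 00001101 11011000 01110101 01001000 11111010 01011110

The 6-byte key repeats, so the effective keystream is b9 bc 1a db e4 11 b9 bc 1a db.
byte 0: ac xor b9 = 15
byte 1: 18 xor bc = a4
byte 2: ea xor 1a = f0
byte 3: 2f xor db = f4
byte 4: e9 xor e4 = 0d
byte 5: c9 xor 11 = d8
byte 6: cc xor b9 = 75
byte 7: f4 xor bc = 48
byte 8: e0 xor 1a = fa
byte 9: 85 xor db = 5e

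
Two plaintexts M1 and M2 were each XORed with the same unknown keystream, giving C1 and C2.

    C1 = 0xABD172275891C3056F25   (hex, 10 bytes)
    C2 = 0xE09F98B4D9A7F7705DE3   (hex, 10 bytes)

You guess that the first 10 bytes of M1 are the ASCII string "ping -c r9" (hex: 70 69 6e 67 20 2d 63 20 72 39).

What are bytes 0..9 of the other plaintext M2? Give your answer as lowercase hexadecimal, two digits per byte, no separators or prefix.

3b2784f4a11b575540ff

First, C1 ⊕ C2 = (M1 ⊕ K) ⊕ (M2 ⊕ K) = M1 ⊕ M2, so the key drops out. Then M2 = (M1 ⊕ M2) ⊕ M1 over the first 10 bytes.
byte 0: (ab ^ e0) ^ 70 = 4b ^ 70 = 3b
byte 1: (d1 ^ 9f) ^ 69 = 4e ^ 69 = 27
byte 2: (72 ^ 98) ^ 6e = ea ^ 6e = 84
byte 3: (27 ^ b4) ^ 67 = 93 ^ 67 = f4
byte 4: (58 ^ d9) ^ 20 = 81 ^ 20 = a1
byte 5: (91 ^ a7) ^ 2d = 36 ^ 2d = 1b
byte 6: (c3 ^ f7) ^ 63 = 34 ^ 63 = 57
byte 7: (05 ^ 70) ^ 20 = 75 ^ 20 = 55
byte 8: (6f ^ 5d) ^ 72 = 32 ^ 72 = 40
byte 9: (25 ^ e3) ^ 39 = c6 ^ 39 = ff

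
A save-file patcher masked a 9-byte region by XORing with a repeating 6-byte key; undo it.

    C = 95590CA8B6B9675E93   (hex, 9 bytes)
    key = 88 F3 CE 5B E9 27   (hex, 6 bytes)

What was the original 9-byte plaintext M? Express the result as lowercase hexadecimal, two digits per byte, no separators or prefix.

The 6-byte key repeats, so the effective keystream is 88 f3 ce 5b e9 27 88 f3 ce.
byte 0: 95 XOR 88 = 1d
byte 1: 59 XOR f3 = aa
byte 2: 0c XOR ce = c2
byte 3: a8 XOR 5b = f3
byte 4: b6 XOR e9 = 5f
byte 5: b9 XOR 27 = 9e
byte 6: 67 XOR 88 = ef
byte 7: 5e XOR f3 = ad
byte 8: 93 XOR ce = 5d

1daac2f35f9eefad5d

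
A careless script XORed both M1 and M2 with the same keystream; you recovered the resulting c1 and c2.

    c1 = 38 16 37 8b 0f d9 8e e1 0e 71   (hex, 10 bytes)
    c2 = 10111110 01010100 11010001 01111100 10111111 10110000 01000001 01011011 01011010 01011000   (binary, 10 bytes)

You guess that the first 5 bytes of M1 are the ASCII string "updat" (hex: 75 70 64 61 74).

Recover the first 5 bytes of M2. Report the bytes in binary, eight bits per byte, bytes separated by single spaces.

First, c1 ⊕ c2 = (M1 ⊕ K) ⊕ (M2 ⊕ K) = M1 ⊕ M2, so the key drops out. Then M2 = (M1 ⊕ M2) ⊕ M1 over the first 5 bytes.
byte 0: (38 XOR be) XOR 75 = 86 XOR 75 = f3
byte 1: (16 XOR 54) XOR 70 = 42 XOR 70 = 32
byte 2: (37 XOR d1) XOR 64 = e6 XOR 64 = 82
byte 3: (8b XOR 7c) XOR 61 = f7 XOR 61 = 96
byte 4: (0f XOR bf) XOR 74 = b0 XOR 74 = c4

11110011 00110010 10000010 10010110 11000100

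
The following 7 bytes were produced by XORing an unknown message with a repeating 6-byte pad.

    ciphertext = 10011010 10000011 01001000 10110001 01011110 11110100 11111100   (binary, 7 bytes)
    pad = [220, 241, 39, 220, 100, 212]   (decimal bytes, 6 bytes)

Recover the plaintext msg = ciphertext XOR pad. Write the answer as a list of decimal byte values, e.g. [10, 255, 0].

[70, 114, 111, 109, 58, 32, 32]

The 6-byte key repeats, so the effective keystream is dc f1 27 dc 64 d4 dc.
byte 0: 9a ^ dc = 46
byte 1: 83 ^ f1 = 72
byte 2: 48 ^ 27 = 6f
byte 3: b1 ^ dc = 6d
byte 4: 5e ^ 64 = 3a
byte 5: f4 ^ d4 = 20
byte 6: fc ^ dc = 20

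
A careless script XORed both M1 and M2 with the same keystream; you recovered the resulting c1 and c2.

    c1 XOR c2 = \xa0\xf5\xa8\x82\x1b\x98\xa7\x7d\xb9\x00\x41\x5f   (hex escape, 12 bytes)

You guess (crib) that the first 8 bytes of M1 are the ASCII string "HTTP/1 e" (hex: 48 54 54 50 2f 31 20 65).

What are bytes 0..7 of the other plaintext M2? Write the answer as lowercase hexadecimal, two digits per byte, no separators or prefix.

Since c1 ⊕ c2 = M1 ⊕ M2, XORing with the guessed M1 bytes yields the corresponding M2 bytes: M2 = (c1 ⊕ c2) ⊕ M1.
a0 xor 48 = e8
f5 xor 54 = a1
a8 xor 54 = fc
82 xor 50 = d2
1b xor 2f = 34
98 xor 31 = a9
a7 xor 20 = 87
7d xor 65 = 18

e8a1fcd234a98718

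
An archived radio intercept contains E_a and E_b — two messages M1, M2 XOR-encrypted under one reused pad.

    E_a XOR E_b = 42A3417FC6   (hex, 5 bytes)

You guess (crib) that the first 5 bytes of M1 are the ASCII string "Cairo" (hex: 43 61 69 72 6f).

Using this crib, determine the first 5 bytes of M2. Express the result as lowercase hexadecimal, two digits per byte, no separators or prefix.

Since E_a ⊕ E_b = M1 ⊕ M2, XORing with the guessed M1 bytes yields the corresponding M2 bytes: M2 = (E_a ⊕ E_b) ⊕ M1.
byte 0: 42 ⊕ 43 = 01
byte 1: a3 ⊕ 61 = c2
byte 2: 41 ⊕ 69 = 28
byte 3: 7f ⊕ 72 = 0d
byte 4: c6 ⊕ 6f = a9

01c2280da9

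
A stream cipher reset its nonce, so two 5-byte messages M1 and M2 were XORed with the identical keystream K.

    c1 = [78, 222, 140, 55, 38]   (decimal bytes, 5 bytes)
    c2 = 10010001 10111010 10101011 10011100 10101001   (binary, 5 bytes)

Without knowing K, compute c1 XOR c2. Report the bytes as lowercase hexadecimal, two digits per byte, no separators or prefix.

df6427ab8f

c1 ⊕ c2 = (M1 ⊕ K) ⊕ (M2 ⊕ K) = M1 ⊕ M2 — the shared key cancels under XOR.
4e XOR 91 = df
de XOR ba = 64
8c XOR ab = 27
37 XOR 9c = ab
26 XOR a9 = 8f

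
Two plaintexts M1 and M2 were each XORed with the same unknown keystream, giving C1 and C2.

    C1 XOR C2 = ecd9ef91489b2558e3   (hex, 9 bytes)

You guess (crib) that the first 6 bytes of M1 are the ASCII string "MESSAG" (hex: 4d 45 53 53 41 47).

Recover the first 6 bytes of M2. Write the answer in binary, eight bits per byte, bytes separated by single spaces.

10100001 10011100 10111100 11000010 00001001 11011100

Since C1 ⊕ C2 = M1 ⊕ M2, XORing with the guessed M1 bytes yields the corresponding M2 bytes: M2 = (C1 ⊕ C2) ⊕ M1.
11101100 XOR 01001101 = 10100001
11011001 XOR 01000101 = 10011100
11101111 XOR 01010011 = 10111100
10010001 XOR 01010011 = 11000010
01001000 XOR 01000001 = 00001001
10011011 XOR 01000111 = 11011100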